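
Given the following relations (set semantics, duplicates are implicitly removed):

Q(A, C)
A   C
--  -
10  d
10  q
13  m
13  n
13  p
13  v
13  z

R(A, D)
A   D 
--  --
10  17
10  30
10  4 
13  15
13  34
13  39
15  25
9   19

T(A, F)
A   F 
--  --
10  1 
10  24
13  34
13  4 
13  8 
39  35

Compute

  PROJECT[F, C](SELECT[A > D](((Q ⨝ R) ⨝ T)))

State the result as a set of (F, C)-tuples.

{(1, d), (1, q), (24, d), (24, q)}

Q ⋈ R (natural join on A): {(10, d, 17), (10, d, 30), (10, d, 4), (10, q, 17), (10, q, 30), (10, q, 4), (13, m, 15), (13, m, 34), (13, m, 39), (13, n, 15), (13, n, 34), (13, n, 39), (13, p, 15), (13, p, 34), (13, p, 39), (13, v, 15), (13, v, 34), (13, v, 39), (13, z, 15), (13, z, 34), (13, z, 39)}
(Q ⨝ R) ⋈ T (natural join on A): {(10, d, 17, 1), (10, d, 17, 24), (10, d, 30, 1), (10, d, 30, 24), (10, d, 4, 1), (10, d, 4, 24), (10, q, 17, 1), (10, q, 17, 24), (10, q, 30, 1), (10, q, 30, 24), (10, q, 4, 1), (10, q, 4, 24), (13, m, 15, 34), (13, m, 15, 4), (13, m, 15, 8), (13, m, 34, 34), (13, m, 34, 4), (13, m, 34, 8), (13, m, 39, 34), (13, m, 39, 4), (13, m, 39, 8), (13, n, 15, 34), (13, n, 15, 4), (13, n, 15, 8), (13, n, 34, 34), (13, n, 34, 4), (13, n, 34, 8), (13, n, 39, 34), (13, n, 39, 4), (13, n, 39, 8), (13, p, 15, 34), (13, p, 15, 4), (13, p, 15, 8), (13, p, 34, 34), (13, p, 34, 4), (13, p, 34, 8), (13, p, 39, 34), (13, p, 39, 4), (13, p, 39, 8), (13, v, 15, 34), (13, v, 15, 4), (13, v, 15, 8), (13, v, 34, 34), (13, v, 34, 4), (13, v, 34, 8), (13, v, 39, 34), (13, v, 39, 4), (13, v, 39, 8), (13, z, 15, 34), (13, z, 15, 4), (13, z, 15, 8), (13, z, 34, 34), (13, z, 34, 4), (13, z, 34, 8), (13, z, 39, 34), (13, z, 39, 4), (13, z, 39, 8)}
Apply σ_{A > D}; surviving tuples: {(10, d, 4, 1), (10, d, 4, 24), (10, q, 4, 1), (10, q, 4, 24)}
Projecting to F, C: {(1, d), (1, q), (24, d), (24, q)}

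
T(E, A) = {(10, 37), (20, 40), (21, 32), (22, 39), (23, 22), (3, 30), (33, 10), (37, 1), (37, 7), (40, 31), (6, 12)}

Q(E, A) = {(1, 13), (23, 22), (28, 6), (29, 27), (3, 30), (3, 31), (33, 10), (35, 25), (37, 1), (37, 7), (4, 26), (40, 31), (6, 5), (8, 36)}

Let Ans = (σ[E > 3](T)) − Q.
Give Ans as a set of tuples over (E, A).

{(10, 37), (20, 40), (21, 32), (22, 39), (6, 12)}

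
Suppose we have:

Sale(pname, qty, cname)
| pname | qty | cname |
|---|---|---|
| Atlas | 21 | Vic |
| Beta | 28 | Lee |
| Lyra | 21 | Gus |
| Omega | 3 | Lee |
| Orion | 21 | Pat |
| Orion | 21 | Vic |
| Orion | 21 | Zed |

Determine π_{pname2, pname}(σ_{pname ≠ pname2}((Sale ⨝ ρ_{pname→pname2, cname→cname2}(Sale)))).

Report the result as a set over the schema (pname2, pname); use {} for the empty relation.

ρ[pname→pname2, cname→cname2]: schema becomes (pname2, qty, cname2); tuples unchanged.
Natural join on qty: {(Atlas, 21, Vic, Atlas, Vic), (Atlas, 21, Vic, Lyra, Gus), (Atlas, 21, Vic, Orion, Pat), (Atlas, 21, Vic, Orion, Vic), (Atlas, 21, Vic, Orion, Zed), (Beta, 28, Lee, Beta, Lee), (Lyra, 21, Gus, Atlas, Vic), (Lyra, 21, Gus, Lyra, Gus), (Lyra, 21, Gus, Orion, Pat), (Lyra, 21, Gus, Orion, Vic), (Lyra, 21, Gus, Orion, Zed), (Omega, 3, Lee, Omega, Lee), (Orion, 21, Pat, Atlas, Vic), (Orion, 21, Pat, Lyra, Gus), (Orion, 21, Pat, Orion, Pat), (Orion, 21, Pat, Orion, Vic), (Orion, 21, Pat, Orion, Zed), (Orion, 21, Vic, Atlas, Vic), (Orion, 21, Vic, Lyra, Gus), (Orion, 21, Vic, Orion, Pat), (Orion, 21, Vic, Orion, Vic), (Orion, 21, Vic, Orion, Zed), (Orion, 21, Zed, Atlas, Vic), (Orion, 21, Zed, Lyra, Gus), (Orion, 21, Zed, Orion, Pat), (Orion, 21, Zed, Orion, Vic), (Orion, 21, Zed, Orion, Zed)}
Selection pname ≠ pname2: {(Atlas, 21, Vic, Lyra, Gus), (Atlas, 21, Vic, Orion, Pat), (Atlas, 21, Vic, Orion, Vic), (Atlas, 21, Vic, Orion, Zed), (Lyra, 21, Gus, Atlas, Vic), (Lyra, 21, Gus, Orion, Pat), (Lyra, 21, Gus, Orion, Vic), (Lyra, 21, Gus, Orion, Zed), (Orion, 21, Pat, Atlas, Vic), (Orion, 21, Pat, Lyra, Gus), (Orion, 21, Vic, Atlas, Vic), (Orion, 21, Vic, Lyra, Gus), (Orion, 21, Zed, Atlas, Vic), (Orion, 21, Zed, Lyra, Gus)}
π[pname2, pname]: project onto (pname2, pname) (8 duplicate(s) eliminated) → {(Atlas, Lyra), (Atlas, Orion), (Lyra, Atlas), (Lyra, Orion), (Orion, Atlas), (Orion, Lyra)}

{(Atlas, Lyra), (Atlas, Orion), (Lyra, Atlas), (Lyra, Orion), (Orion, Atlas), (Orion, Lyra)}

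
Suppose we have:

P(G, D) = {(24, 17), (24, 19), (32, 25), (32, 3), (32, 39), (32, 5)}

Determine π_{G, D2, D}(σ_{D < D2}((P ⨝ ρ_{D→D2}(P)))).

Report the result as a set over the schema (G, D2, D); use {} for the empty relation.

{(24, 19, 17), (32, 25, 3), (32, 25, 5), (32, 39, 25), (32, 39, 3), (32, 39, 5), (32, 5, 3)}

ρ[D→D2]: schema becomes (G, D2); tuples unchanged.
Natural join on G: {(24, 17, 17), (24, 17, 19), (24, 19, 17), (24, 19, 19), (32, 25, 25), (32, 25, 3), (32, 25, 39), (32, 25, 5), (32, 3, 25), (32, 3, 3), (32, 3, 39), (32, 3, 5), (32, 39, 25), (32, 39, 3), (32, 39, 39), (32, 39, 5), (32, 5, 25), (32, 5, 3), (32, 5, 39), (32, 5, 5)}
Selection D < D2: {(24, 17, 19), (32, 25, 39), (32, 3, 25), (32, 3, 39), (32, 3, 5), (32, 5, 25), (32, 5, 39)}
π[G, D2, D]: project onto (G, D2, D) → {(24, 19, 17), (32, 25, 3), (32, 25, 5), (32, 39, 25), (32, 39, 3), (32, 39, 5), (32, 5, 3)}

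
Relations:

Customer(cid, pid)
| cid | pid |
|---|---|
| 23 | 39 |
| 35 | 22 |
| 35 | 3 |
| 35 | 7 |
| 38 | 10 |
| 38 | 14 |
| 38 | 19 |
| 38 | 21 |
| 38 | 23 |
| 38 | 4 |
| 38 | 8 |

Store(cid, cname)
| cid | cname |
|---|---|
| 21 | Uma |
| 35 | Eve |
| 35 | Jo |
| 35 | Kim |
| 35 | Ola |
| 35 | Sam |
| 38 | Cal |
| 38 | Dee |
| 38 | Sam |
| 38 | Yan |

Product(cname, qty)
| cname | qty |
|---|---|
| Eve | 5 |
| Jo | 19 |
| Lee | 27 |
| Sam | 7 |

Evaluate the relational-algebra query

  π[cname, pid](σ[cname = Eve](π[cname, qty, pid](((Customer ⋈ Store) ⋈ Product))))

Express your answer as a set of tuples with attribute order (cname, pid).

Customer ⋈ Store (natural join on cid): {(35, 22, Eve), (35, 22, Jo), (35, 22, Kim), (35, 22, Ola), (35, 22, Sam), (35, 3, Eve), (35, 3, Jo), (35, 3, Kim), (35, 3, Ola), (35, 3, Sam), (35, 7, Eve), (35, 7, Jo), (35, 7, Kim), (35, 7, Ola), (35, 7, Sam), (38, 10, Cal), (38, 10, Dee), (38, 10, Sam), (38, 10, Yan), (38, 14, Cal), (38, 14, Dee), (38, 14, Sam), (38, 14, Yan), (38, 19, Cal), (38, 19, Dee), (38, 19, Sam), (38, 19, Yan), (38, 21, Cal), (38, 21, Dee), (38, 21, Sam), (38, 21, Yan), (38, 23, Cal), (38, 23, Dee), (38, 23, Sam), (38, 23, Yan), (38, 4, Cal), (38, 4, Dee), (38, 4, Sam), (38, 4, Yan), (38, 8, Cal), (38, 8, Dee), (38, 8, Sam), (38, 8, Yan)}
(Customer ⋈ Store) ⋈ Product (natural join on cname): {(35, 22, Eve, 5), (35, 22, Jo, 19), (35, 22, Sam, 7), (35, 3, Eve, 5), (35, 3, Jo, 19), (35, 3, Sam, 7), (35, 7, Eve, 5), (35, 7, Jo, 19), (35, 7, Sam, 7), (38, 10, Sam, 7), (38, 14, Sam, 7), (38, 19, Sam, 7), (38, 21, Sam, 7), (38, 23, Sam, 7), (38, 4, Sam, 7), (38, 8, Sam, 7)}
Projecting to cname, qty, pid: {(Eve, 5, 22), (Eve, 5, 3), (Eve, 5, 7), (Jo, 19, 22), (Jo, 19, 3), (Jo, 19, 7), (Sam, 7, 10), (Sam, 7, 14), (Sam, 7, 19), (Sam, 7, 21), (Sam, 7, 22), (Sam, 7, 23), (Sam, 7, 3), (Sam, 7, 4), (Sam, 7, 7), (Sam, 7, 8)}
Filtering on cname = Eve leaves {(Eve, 5, 22), (Eve, 5, 3), (Eve, 5, 7)}.
Projecting to cname, pid: {(Eve, 22), (Eve, 3), (Eve, 7)}

{(Eve, 22), (Eve, 3), (Eve, 7)}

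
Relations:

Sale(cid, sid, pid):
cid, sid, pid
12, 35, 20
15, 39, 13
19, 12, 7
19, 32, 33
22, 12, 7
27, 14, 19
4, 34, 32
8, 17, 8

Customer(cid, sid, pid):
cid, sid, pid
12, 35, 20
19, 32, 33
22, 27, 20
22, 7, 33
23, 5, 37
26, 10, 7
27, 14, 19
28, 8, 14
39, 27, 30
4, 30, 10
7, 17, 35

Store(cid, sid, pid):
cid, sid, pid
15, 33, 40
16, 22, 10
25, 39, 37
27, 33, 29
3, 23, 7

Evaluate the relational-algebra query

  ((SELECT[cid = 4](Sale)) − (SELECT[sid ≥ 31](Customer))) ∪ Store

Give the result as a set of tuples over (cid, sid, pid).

{(15, 33, 40), (16, 22, 10), (25, 39, 37), (27, 33, 29), (3, 23, 7), (4, 34, 32)}

σ[cid = 4]: keep tuples satisfying cid = 4 → {(4, 34, 32)}
σ[sid ≥ 31]: keep tuples satisfying sid ≥ 31 → {(12, 35, 20), (19, 32, 33)}
Taking the difference: {(4, 34, 32)}
Taking the union: {(15, 33, 40), (16, 22, 10), (25, 39, 37), (27, 33, 29), (3, 23, 7), (4, 34, 32)}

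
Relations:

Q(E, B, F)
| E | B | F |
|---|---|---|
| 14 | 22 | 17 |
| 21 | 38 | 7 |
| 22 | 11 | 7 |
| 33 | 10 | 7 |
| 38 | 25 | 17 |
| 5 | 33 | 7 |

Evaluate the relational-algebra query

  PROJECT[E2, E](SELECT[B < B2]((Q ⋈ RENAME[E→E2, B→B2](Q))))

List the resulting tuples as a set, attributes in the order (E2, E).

ρ[E→E2, B→B2]: schema becomes (E2, B2, F); tuples unchanged.
Joining Q and RENAME[E→E2, B→B2](Q) on F yields {(14, 22, 17, 14, 22), (14, 22, 17, 38, 25), (21, 38, 7, 21, 38), (21, 38, 7, 22, 11), (21, 38, 7, 33, 10), (21, 38, 7, 5, 33), (22, 11, 7, 21, 38), (22, 11, 7, 22, 11), (22, 11, 7, 33, 10), (22, 11, 7, 5, 33), (33, 10, 7, 21, 38), (33, 10, 7, 22, 11), (33, 10, 7, 33, 10), (33, 10, 7, 5, 33), (38, 25, 17, 14, 22), (38, 25, 17, 38, 25), (5, 33, 7, 21, 38), (5, 33, 7, 22, 11), (5, 33, 7, 33, 10), (5, 33, 7, 5, 33)}.
Filtering on B < B2 leaves {(14, 22, 17, 38, 25), (22, 11, 7, 21, 38), (22, 11, 7, 5, 33), (33, 10, 7, 21, 38), (33, 10, 7, 22, 11), (33, 10, 7, 5, 33), (5, 33, 7, 21, 38)}.
Projecting to E2, E: {(21, 22), (21, 33), (21, 5), (22, 33), (38, 14), (5, 22), (5, 33)}

{(21, 22), (21, 33), (21, 5), (22, 33), (38, 14), (5, 22), (5, 33)}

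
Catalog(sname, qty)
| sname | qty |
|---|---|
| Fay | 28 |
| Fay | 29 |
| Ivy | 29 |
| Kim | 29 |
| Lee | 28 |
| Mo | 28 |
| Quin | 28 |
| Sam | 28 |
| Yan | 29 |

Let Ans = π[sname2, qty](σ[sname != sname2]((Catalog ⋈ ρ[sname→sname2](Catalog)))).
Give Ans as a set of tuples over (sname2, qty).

{(Fay, 28), (Fay, 29), (Ivy, 29), (Kim, 29), (Lee, 28), (Mo, 28), (Quin, 28), (Sam, 28), (Yan, 29)}

ρ[sname→sname2]: schema becomes (sname2, qty); tuples unchanged.
Joining Catalog and ρ[sname→sname2](Catalog) on qty yields {(Fay, 28, Fay), (Fay, 28, Lee), (Fay, 28, Mo), (Fay, 28, Quin), (Fay, 28, Sam), (Fay, 29, Fay), (Fay, 29, Ivy), (Fay, 29, Kim), (Fay, 29, Yan), (Ivy, 29, Fay), (Ivy, 29, Ivy), (Ivy, 29, Kim), (Ivy, 29, Yan), (Kim, 29, Fay), (Kim, 29, Ivy), (Kim, 29, Kim), (Kim, 29, Yan), (Lee, 28, Fay), (Lee, 28, Lee), (Lee, 28, Mo), (Lee, 28, Quin), (Lee, 28, Sam), (Mo, 28, Fay), (Mo, 28, Lee), (Mo, 28, Mo), (Mo, 28, Quin), (Mo, 28, Sam), (Quin, 28, Fay), (Quin, 28, Lee), (Quin, 28, Mo), (Quin, 28, Quin), (Quin, 28, Sam), (Sam, 28, Fay), (Sam, 28, Lee), (Sam, 28, Mo), (Sam, 28, Quin), (Sam, 28, Sam), (Yan, 29, Fay), (Yan, 29, Ivy), (Yan, 29, Kim), (Yan, 29, Yan)}.
Filtering on sname != sname2 leaves {(Fay, 28, Lee), (Fay, 28, Mo), (Fay, 28, Quin), (Fay, 28, Sam), (Fay, 29, Ivy), (Fay, 29, Kim), (Fay, 29, Yan), (Ivy, 29, Fay), (Ivy, 29, Kim), (Ivy, 29, Yan), (Kim, 29, Fay), (Kim, 29, Ivy), (Kim, 29, Yan), (Lee, 28, Fay), (Lee, 28, Mo), (Lee, 28, Quin), (Lee, 28, Sam), (Mo, 28, Fay), (Mo, 28, Lee), (Mo, 28, Quin), (Mo, 28, Sam), (Quin, 28, Fay), (Quin, 28, Lee), (Quin, 28, Mo), (Quin, 28, Sam), (Sam, 28, Fay), (Sam, 28, Lee), (Sam, 28, Mo), (Sam, 28, Quin), (Yan, 29, Fay), (Yan, 29, Ivy), (Yan, 29, Kim)}.
Projecting to sname2, qty (23 duplicate(s) eliminated): {(Fay, 28), (Fay, 29), (Ivy, 29), (Kim, 29), (Lee, 28), (Mo, 28), (Quin, 28), (Sam, 28), (Yan, 29)}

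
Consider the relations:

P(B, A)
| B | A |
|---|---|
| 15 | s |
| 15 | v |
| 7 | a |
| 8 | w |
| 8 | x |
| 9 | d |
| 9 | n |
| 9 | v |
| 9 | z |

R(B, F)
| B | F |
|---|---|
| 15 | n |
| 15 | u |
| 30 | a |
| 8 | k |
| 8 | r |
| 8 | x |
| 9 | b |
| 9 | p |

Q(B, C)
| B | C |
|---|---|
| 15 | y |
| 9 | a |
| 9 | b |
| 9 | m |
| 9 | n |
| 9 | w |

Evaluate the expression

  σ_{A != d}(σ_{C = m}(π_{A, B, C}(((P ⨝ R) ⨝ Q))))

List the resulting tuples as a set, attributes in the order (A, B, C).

{(n, 9, m), (v, 9, m), (z, 9, m)}

Joining P and R on B yields {(15, s, n), (15, s, u), (15, v, n), (15, v, u), (8, w, k), (8, w, r), (8, w, x), (8, x, k), (8, x, r), (8, x, x), (9, d, b), (9, d, p), (9, n, b), (9, n, p), (9, v, b), (9, v, p), (9, z, b), (9, z, p)}.
Joining (P ⨝ R) and Q on B yields {(15, s, n, y), (15, s, u, y), (15, v, n, y), (15, v, u, y), (9, d, b, a), (9, d, b, b), (9, d, b, m), (9, d, b, n), (9, d, b, w), (9, d, p, a), (9, d, p, b), (9, d, p, m), (9, d, p, n), (9, d, p, w), (9, n, b, a), (9, n, b, b), (9, n, b, m), (9, n, b, n), (9, n, b, w), (9, n, p, a), (9, n, p, b), (9, n, p, m), (9, n, p, n), (9, n, p, w), (9, v, b, a), (9, v, b, b), (9, v, b, m), (9, v, b, n), (9, v, b, w), (9, v, p, a), (9, v, p, b), (9, v, p, m), (9, v, p, n), (9, v, p, w), (9, z, b, a), (9, z, b, b), (9, z, b, m), (9, z, b, n), (9, z, b, w), (9, z, p, a), (9, z, p, b), (9, z, p, m), (9, z, p, n), (9, z, p, w)}.
π_{A, B, C} gives {(d, 9, a), (d, 9, b), (d, 9, m), (d, 9, n), (d, 9, w), (n, 9, a), (n, 9, b), (n, 9, m), (n, 9, n), (n, 9, w), (s, 15, y), (v, 15, y), (v, 9, a), (v, 9, b), (v, 9, m), (v, 9, n), (v, 9, w), (z, 9, a), (z, 9, b), (z, 9, m), (z, 9, n), (z, 9, w)} (22 duplicate(s) eliminated).
Filtering on C = m leaves {(d, 9, m), (n, 9, m), (v, 9, m), (z, 9, m)}.
Filtering on A != d leaves {(n, 9, m), (v, 9, m), (z, 9, m)}.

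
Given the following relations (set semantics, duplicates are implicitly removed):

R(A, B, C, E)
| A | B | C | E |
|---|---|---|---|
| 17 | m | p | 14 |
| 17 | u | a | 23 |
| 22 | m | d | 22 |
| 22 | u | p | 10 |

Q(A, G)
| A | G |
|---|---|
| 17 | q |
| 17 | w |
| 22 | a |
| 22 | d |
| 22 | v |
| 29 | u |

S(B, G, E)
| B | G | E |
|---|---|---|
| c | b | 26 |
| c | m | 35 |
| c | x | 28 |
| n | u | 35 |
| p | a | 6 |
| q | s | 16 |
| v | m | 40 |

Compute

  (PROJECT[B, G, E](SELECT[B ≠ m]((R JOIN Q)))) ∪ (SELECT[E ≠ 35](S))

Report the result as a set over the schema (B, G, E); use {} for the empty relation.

R ⋈ Q (natural join on A): {(17, m, p, 14, q), (17, m, p, 14, w), (17, u, a, 23, q), (17, u, a, 23, w), (22, m, d, 22, a), (22, m, d, 22, d), (22, m, d, 22, v), (22, u, p, 10, a), (22, u, p, 10, d), (22, u, p, 10, v)}
Filtering on B ≠ m leaves {(17, u, a, 23, q), (17, u, a, 23, w), (22, u, p, 10, a), (22, u, p, 10, d), (22, u, p, 10, v)}.
π_{B, G, E} gives {(u, a, 10), (u, d, 10), (u, q, 23), (u, v, 10), (u, w, 23)}.
Filtering on E ≠ 35 leaves {(c, b, 26), (c, x, 28), (p, a, 6), (q, s, 16), (v, m, 40)}.
Set union of the two operands is {(c, b, 26), (c, x, 28), (p, a, 6), (q, s, 16), (u, a, 10), (u, d, 10), (u, q, 23), (u, v, 10), (u, w, 23), (v, m, 40)}.

{(c, b, 26), (c, x, 28), (p, a, 6), (q, s, 16), (u, a, 10), (u, d, 10), (u, q, 23), (u, v, 10), (u, w, 23), (v, m, 40)}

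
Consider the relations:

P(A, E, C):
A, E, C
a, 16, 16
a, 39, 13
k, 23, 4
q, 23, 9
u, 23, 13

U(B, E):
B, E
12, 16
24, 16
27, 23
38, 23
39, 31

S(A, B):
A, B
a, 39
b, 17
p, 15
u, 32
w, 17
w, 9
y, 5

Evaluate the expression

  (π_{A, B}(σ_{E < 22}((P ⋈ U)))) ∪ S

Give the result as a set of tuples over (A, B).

{(a, 12), (a, 24), (a, 39), (b, 17), (p, 15), (u, 32), (w, 17), (w, 9), (y, 5)}

Joining P and U on E yields {(a, 16, 16, 12), (a, 16, 16, 24), (k, 23, 4, 27), (k, 23, 4, 38), (q, 23, 9, 27), (q, 23, 9, 38), (u, 23, 13, 27), (u, 23, 13, 38)}.
Selection E < 22: {(a, 16, 16, 12), (a, 16, 16, 24)}
Keep only column(s) A, B: {(a, 12), (a, 24)}
Taking the union: {(a, 12), (a, 24), (a, 39), (b, 17), (p, 15), (u, 32), (w, 17), (w, 9), (y, 5)}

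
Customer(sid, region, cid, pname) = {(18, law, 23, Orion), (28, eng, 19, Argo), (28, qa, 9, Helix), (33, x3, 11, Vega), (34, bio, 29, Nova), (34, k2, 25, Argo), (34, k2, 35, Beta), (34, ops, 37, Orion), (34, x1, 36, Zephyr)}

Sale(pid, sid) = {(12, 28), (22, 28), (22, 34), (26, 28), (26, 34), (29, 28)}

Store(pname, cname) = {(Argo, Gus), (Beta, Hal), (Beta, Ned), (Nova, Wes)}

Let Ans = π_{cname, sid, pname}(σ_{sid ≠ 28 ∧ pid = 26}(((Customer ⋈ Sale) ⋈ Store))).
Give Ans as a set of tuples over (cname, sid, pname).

Customer ⋈ Sale (natural join on sid): {(28, eng, 19, Argo, 12), (28, eng, 19, Argo, 22), (28, eng, 19, Argo, 26), (28, eng, 19, Argo, 29), (28, qa, 9, Helix, 12), (28, qa, 9, Helix, 22), (28, qa, 9, Helix, 26), (28, qa, 9, Helix, 29), (34, bio, 29, Nova, 22), (34, bio, 29, Nova, 26), (34, k2, 25, Argo, 22), (34, k2, 25, Argo, 26), (34, k2, 35, Beta, 22), (34, k2, 35, Beta, 26), (34, ops, 37, Orion, 22), (34, ops, 37, Orion, 26), (34, x1, 36, Zephyr, 22), (34, x1, 36, Zephyr, 26)}
(Customer ⋈ Sale) ⋈ Store (natural join on pname): {(28, eng, 19, Argo, 12, Gus), (28, eng, 19, Argo, 22, Gus), (28, eng, 19, Argo, 26, Gus), (28, eng, 19, Argo, 29, Gus), (34, bio, 29, Nova, 22, Wes), (34, bio, 29, Nova, 26, Wes), (34, k2, 25, Argo, 22, Gus), (34, k2, 25, Argo, 26, Gus), (34, k2, 35, Beta, 22, Hal), (34, k2, 35, Beta, 22, Ned), (34, k2, 35, Beta, 26, Hal), (34, k2, 35, Beta, 26, Ned)}
Selection sid ≠ 28 ∧ pid = 26: {(34, bio, 29, Nova, 26, Wes), (34, k2, 25, Argo, 26, Gus), (34, k2, 35, Beta, 26, Hal), (34, k2, 35, Beta, 26, Ned)}
π[cname, sid, pname]: project onto (cname, sid, pname) → {(Gus, 34, Argo), (Hal, 34, Beta), (Ned, 34, Beta), (Wes, 34, Nova)}

{(Gus, 34, Argo), (Hal, 34, Beta), (Ned, 34, Beta), (Wes, 34, Nova)}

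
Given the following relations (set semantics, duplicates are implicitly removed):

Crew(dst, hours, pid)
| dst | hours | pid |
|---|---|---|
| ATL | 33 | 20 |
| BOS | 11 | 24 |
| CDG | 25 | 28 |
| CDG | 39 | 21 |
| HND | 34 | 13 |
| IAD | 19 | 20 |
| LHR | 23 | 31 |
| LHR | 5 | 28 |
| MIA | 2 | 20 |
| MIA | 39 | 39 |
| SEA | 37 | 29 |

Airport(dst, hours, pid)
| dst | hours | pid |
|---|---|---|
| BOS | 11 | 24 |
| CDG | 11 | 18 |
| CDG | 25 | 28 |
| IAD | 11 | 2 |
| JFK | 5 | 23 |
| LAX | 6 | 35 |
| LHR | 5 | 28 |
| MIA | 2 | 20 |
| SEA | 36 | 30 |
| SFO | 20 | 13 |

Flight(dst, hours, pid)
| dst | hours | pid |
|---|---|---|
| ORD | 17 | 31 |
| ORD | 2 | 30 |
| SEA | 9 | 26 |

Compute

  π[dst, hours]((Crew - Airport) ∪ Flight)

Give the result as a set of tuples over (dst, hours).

{(ATL, 33), (CDG, 39), (HND, 34), (IAD, 19), (LHR, 23), (MIA, 39), (ORD, 17), (ORD, 2), (SEA, 37), (SEA, 9)}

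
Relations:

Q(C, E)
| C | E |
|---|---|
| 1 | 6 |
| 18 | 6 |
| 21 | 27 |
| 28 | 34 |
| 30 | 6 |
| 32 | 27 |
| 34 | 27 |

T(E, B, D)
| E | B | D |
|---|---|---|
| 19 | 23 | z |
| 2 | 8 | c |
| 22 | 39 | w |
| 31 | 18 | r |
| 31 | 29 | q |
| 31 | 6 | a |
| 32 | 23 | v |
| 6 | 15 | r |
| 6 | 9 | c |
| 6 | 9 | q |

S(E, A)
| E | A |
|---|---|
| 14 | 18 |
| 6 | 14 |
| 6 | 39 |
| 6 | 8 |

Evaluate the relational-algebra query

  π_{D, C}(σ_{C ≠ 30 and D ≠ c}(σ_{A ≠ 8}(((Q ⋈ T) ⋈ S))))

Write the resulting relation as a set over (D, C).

Natural join on E: {(1, 6, 15, r), (1, 6, 9, c), (1, 6, 9, q), (18, 6, 15, r), (18, 6, 9, c), (18, 6, 9, q), (30, 6, 15, r), (30, 6, 9, c), (30, 6, 9, q)}
Natural join on E: {(1, 6, 15, r, 14), (1, 6, 15, r, 39), (1, 6, 15, r, 8), (1, 6, 9, c, 14), (1, 6, 9, c, 39), (1, 6, 9, c, 8), (1, 6, 9, q, 14), (1, 6, 9, q, 39), (1, 6, 9, q, 8), (18, 6, 15, r, 14), (18, 6, 15, r, 39), (18, 6, 15, r, 8), (18, 6, 9, c, 14), (18, 6, 9, c, 39), (18, 6, 9, c, 8), (18, 6, 9, q, 14), (18, 6, 9, q, 39), (18, 6, 9, q, 8), (30, 6, 15, r, 14), (30, 6, 15, r, 39), (30, 6, 15, r, 8), (30, 6, 9, c, 14), (30, 6, 9, c, 39), (30, 6, 9, c, 8), (30, 6, 9, q, 14), (30, 6, 9, q, 39), (30, 6, 9, q, 8)}
Selection A ≠ 8: {(1, 6, 15, r, 14), (1, 6, 15, r, 39), (1, 6, 9, c, 14), (1, 6, 9, c, 39), (1, 6, 9, q, 14), (1, 6, 9, q, 39), (18, 6, 15, r, 14), (18, 6, 15, r, 39), (18, 6, 9, c, 14), (18, 6, 9, c, 39), (18, 6, 9, q, 14), (18, 6, 9, q, 39), (30, 6, 15, r, 14), (30, 6, 15, r, 39), (30, 6, 9, c, 14), (30, 6, 9, c, 39), (30, 6, 9, q, 14), (30, 6, 9, q, 39)}
Selection C ≠ 30 and D ≠ c: {(1, 6, 15, r, 14), (1, 6, 15, r, 39), (1, 6, 9, q, 14), (1, 6, 9, q, 39), (18, 6, 15, r, 14), (18, 6, 15, r, 39), (18, 6, 9, q, 14), (18, 6, 9, q, 39)}
π_{D, C} gives {(q, 1), (q, 18), (r, 1), (r, 18)} (4 duplicate(s) eliminated).

{(q, 1), (q, 18), (r, 1), (r, 18)}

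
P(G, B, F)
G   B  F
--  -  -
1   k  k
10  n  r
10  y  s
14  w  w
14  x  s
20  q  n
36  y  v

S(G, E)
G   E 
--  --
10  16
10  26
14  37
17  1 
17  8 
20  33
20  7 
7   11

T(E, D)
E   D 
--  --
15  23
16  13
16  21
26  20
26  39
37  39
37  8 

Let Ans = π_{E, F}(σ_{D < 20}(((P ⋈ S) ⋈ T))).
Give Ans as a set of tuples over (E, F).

Joining P and S on G yields {(10, n, r, 16), (10, n, r, 26), (10, y, s, 16), (10, y, s, 26), (14, w, w, 37), (14, x, s, 37), (20, q, n, 33), (20, q, n, 7)}.
Joining (P ⋈ S) and T on E yields {(10, n, r, 16, 13), (10, n, r, 16, 21), (10, n, r, 26, 20), (10, n, r, 26, 39), (10, y, s, 16, 13), (10, y, s, 16, 21), (10, y, s, 26, 20), (10, y, s, 26, 39), (14, w, w, 37, 39), (14, w, w, 37, 8), (14, x, s, 37, 39), (14, x, s, 37, 8)}.
σ[D < 20]: keep tuples satisfying D < 20 → {(10, n, r, 16, 13), (10, y, s, 16, 13), (14, w, w, 37, 8), (14, x, s, 37, 8)}
Keep only column(s) E, F: {(16, r), (16, s), (37, s), (37, w)}

{(16, r), (16, s), (37, s), (37, w)}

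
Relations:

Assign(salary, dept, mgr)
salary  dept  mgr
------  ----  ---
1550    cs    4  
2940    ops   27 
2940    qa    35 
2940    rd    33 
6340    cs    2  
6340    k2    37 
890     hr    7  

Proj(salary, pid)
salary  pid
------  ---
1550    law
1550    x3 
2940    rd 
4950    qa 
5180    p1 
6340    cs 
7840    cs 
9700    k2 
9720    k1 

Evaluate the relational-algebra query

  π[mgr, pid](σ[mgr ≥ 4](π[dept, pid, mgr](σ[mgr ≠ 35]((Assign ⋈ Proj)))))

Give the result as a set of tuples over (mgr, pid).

{(27, rd), (33, rd), (37, cs), (4, law), (4, x3)}

Joining Assign and Proj on salary yields {(1550, cs, 4, law), (1550, cs, 4, x3), (2940, ops, 27, rd), (2940, qa, 35, rd), (2940, rd, 33, rd), (6340, cs, 2, cs), (6340, k2, 37, cs)}.
σ[mgr ≠ 35]: keep tuples satisfying mgr ≠ 35 → {(1550, cs, 4, law), (1550, cs, 4, x3), (2940, ops, 27, rd), (2940, rd, 33, rd), (6340, cs, 2, cs), (6340, k2, 37, cs)}
π_{dept, pid, mgr} gives {(cs, cs, 2), (cs, law, 4), (cs, x3, 4), (k2, cs, 37), (ops, rd, 27), (rd, rd, 33)}.
σ[mgr ≥ 4]: keep tuples satisfying mgr ≥ 4 → {(cs, law, 4), (cs, x3, 4), (k2, cs, 37), (ops, rd, 27), (rd, rd, 33)}
π_{mgr, pid} gives {(27, rd), (33, rd), (37, cs), (4, law), (4, x3)}.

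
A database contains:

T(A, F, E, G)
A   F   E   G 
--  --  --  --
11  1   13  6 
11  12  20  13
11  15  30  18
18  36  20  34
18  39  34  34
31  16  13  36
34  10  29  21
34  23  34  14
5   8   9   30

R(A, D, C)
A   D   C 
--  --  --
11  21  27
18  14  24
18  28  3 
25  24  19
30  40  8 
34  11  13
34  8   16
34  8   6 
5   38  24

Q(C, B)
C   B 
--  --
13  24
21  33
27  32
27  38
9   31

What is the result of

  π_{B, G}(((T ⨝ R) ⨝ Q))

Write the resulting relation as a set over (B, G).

{(24, 14), (24, 21), (32, 13), (32, 18), (32, 6), (38, 13), (38, 18), (38, 6)}

Natural join on A: {(11, 1, 13, 6, 21, 27), (11, 12, 20, 13, 21, 27), (11, 15, 30, 18, 21, 27), (18, 36, 20, 34, 14, 24), (18, 36, 20, 34, 28, 3), (18, 39, 34, 34, 14, 24), (18, 39, 34, 34, 28, 3), (34, 10, 29, 21, 11, 13), (34, 10, 29, 21, 8, 16), (34, 10, 29, 21, 8, 6), (34, 23, 34, 14, 11, 13), (34, 23, 34, 14, 8, 16), (34, 23, 34, 14, 8, 6), (5, 8, 9, 30, 38, 24)}
Natural join on C: {(11, 1, 13, 6, 21, 27, 32), (11, 1, 13, 6, 21, 27, 38), (11, 12, 20, 13, 21, 27, 32), (11, 12, 20, 13, 21, 27, 38), (11, 15, 30, 18, 21, 27, 32), (11, 15, 30, 18, 21, 27, 38), (34, 10, 29, 21, 11, 13, 24), (34, 23, 34, 14, 11, 13, 24)}
π_{B, G} gives {(24, 14), (24, 21), (32, 13), (32, 18), (32, 6), (38, 13), (38, 18), (38, 6)}.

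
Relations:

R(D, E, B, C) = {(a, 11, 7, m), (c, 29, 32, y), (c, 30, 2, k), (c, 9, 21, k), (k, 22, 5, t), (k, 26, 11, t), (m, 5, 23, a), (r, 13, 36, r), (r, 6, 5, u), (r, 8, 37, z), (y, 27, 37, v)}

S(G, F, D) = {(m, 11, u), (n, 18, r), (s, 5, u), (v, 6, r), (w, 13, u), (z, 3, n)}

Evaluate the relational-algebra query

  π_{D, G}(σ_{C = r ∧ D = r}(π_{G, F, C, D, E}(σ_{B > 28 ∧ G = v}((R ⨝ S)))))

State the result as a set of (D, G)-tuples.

{(r, v)}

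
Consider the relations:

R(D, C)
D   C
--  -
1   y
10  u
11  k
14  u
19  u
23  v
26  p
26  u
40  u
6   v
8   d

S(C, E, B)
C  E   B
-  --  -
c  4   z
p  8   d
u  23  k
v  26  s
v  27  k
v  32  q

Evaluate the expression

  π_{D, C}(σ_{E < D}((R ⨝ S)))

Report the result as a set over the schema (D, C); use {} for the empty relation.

{(26, p), (26, u), (40, u)}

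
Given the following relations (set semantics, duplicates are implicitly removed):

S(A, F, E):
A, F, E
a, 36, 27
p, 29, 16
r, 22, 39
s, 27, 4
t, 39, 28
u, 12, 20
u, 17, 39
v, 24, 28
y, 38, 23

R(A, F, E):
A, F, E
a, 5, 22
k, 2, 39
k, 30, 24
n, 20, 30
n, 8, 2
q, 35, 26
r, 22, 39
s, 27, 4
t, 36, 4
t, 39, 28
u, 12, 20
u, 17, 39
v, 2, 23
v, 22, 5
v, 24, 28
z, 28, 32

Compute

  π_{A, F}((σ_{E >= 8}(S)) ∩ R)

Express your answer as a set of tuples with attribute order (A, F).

{(r, 22), (t, 39), (u, 12), (u, 17), (v, 24)}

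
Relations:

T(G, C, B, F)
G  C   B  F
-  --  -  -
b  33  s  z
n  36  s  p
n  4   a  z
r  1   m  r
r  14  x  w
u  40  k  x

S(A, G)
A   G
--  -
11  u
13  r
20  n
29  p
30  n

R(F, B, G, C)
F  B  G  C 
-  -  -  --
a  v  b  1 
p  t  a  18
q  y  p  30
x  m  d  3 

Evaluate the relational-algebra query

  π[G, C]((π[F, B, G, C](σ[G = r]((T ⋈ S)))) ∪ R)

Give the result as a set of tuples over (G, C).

{(a, 18), (b, 1), (d, 3), (p, 30), (r, 1), (r, 14)}

Natural join on G: {(n, 36, s, p, 20), (n, 36, s, p, 30), (n, 4, a, z, 20), (n, 4, a, z, 30), (r, 1, m, r, 13), (r, 14, x, w, 13), (u, 40, k, x, 11)}
σ[G = r]: keep tuples satisfying G = r → {(r, 1, m, r, 13), (r, 14, x, w, 13)}
π_{F, B, G, C} gives {(r, m, r, 1), (w, x, r, 14)}.
Set union of the two operands is {(a, v, b, 1), (p, t, a, 18), (q, y, p, 30), (r, m, r, 1), (w, x, r, 14), (x, m, d, 3)}.
π_{G, C} gives {(a, 18), (b, 1), (d, 3), (p, 30), (r, 1), (r, 14)}.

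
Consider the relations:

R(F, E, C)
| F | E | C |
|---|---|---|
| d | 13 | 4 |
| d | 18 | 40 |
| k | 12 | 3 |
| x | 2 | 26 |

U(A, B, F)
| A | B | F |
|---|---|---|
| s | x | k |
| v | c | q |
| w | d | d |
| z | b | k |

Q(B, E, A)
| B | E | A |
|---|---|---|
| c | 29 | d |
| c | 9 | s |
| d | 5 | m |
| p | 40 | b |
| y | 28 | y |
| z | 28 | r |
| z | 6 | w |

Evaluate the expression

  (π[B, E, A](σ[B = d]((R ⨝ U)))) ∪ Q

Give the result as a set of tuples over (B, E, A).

{(c, 29, d), (c, 9, s), (d, 13, w), (d, 18, w), (d, 5, m), (p, 40, b), (y, 28, y), (z, 28, r), (z, 6, w)}

Joining R and U on F yields {(d, 13, 4, w, d), (d, 18, 40, w, d), (k, 12, 3, s, x), (k, 12, 3, z, b)}.
Apply σ_{B = d}; surviving tuples: {(d, 13, 4, w, d), (d, 18, 40, w, d)}
Keep only column(s) B, E, A: {(d, 13, w), (d, 18, w)}
Taking the union: {(c, 29, d), (c, 9, s), (d, 13, w), (d, 18, w), (d, 5, m), (p, 40, b), (y, 28, y), (z, 28, r), (z, 6, w)}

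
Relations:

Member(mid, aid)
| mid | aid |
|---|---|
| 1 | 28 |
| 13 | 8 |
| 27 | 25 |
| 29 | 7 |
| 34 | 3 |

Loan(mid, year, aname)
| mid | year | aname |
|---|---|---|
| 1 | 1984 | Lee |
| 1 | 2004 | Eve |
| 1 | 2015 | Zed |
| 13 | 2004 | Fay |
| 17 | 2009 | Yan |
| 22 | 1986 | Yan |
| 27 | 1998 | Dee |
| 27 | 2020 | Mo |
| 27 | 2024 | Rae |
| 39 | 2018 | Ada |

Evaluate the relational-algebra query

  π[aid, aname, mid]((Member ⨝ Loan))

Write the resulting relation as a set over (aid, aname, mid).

Natural join on mid: {(1, 28, 1984, Lee), (1, 28, 2004, Eve), (1, 28, 2015, Zed), (13, 8, 2004, Fay), (27, 25, 1998, Dee), (27, 25, 2020, Mo), (27, 25, 2024, Rae)}
π_{aid, aname, mid} gives {(25, Dee, 27), (25, Mo, 27), (25, Rae, 27), (28, Eve, 1), (28, Lee, 1), (28, Zed, 1), (8, Fay, 13)}.

{(25, Dee, 27), (25, Mo, 27), (25, Rae, 27), (28, Eve, 1), (28, Lee, 1), (28, Zed, 1), (8, Fay, 13)}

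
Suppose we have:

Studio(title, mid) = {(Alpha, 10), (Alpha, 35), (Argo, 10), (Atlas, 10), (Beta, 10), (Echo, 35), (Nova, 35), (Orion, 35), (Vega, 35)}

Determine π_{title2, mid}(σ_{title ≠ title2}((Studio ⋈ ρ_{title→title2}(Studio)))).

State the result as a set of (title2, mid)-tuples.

ρ[title→title2]: schema becomes (title2, mid); tuples unchanged.
Joining Studio and ρ_{title→title2}(Studio) on mid yields {(Alpha, 10, Alpha), (Alpha, 10, Argo), (Alpha, 10, Atlas), (Alpha, 10, Beta), (Alpha, 35, Alpha), (Alpha, 35, Echo), (Alpha, 35, Nova), (Alpha, 35, Orion), (Alpha, 35, Vega), (Argo, 10, Alpha), (Argo, 10, Argo), (Argo, 10, Atlas), (Argo, 10, Beta), (Atlas, 10, Alpha), (Atlas, 10, Argo), (Atlas, 10, Atlas), (Atlas, 10, Beta), (Beta, 10, Alpha), (Beta, 10, Argo), (Beta, 10, Atlas), (Beta, 10, Beta), (Echo, 35, Alpha), (Echo, 35, Echo), (Echo, 35, Nova), (Echo, 35, Orion), (Echo, 35, Vega), (Nova, 35, Alpha), (Nova, 35, Echo), (Nova, 35, Nova), (Nova, 35, Orion), (Nova, 35, Vega), (Orion, 35, Alpha), (Orion, 35, Echo), (Orion, 35, Nova), (Orion, 35, Orion), (Orion, 35, Vega), (Vega, 35, Alpha), (Vega, 35, Echo), (Vega, 35, Nova), (Vega, 35, Orion), (Vega, 35, Vega)}.
Filtering on title ≠ title2 leaves {(Alpha, 10, Argo), (Alpha, 10, Atlas), (Alpha, 10, Beta), (Alpha, 35, Echo), (Alpha, 35, Nova), (Alpha, 35, Orion), (Alpha, 35, Vega), (Argo, 10, Alpha), (Argo, 10, Atlas), (Argo, 10, Beta), (Atlas, 10, Alpha), (Atlas, 10, Argo), (Atlas, 10, Beta), (Beta, 10, Alpha), (Beta, 10, Argo), (Beta, 10, Atlas), (Echo, 35, Alpha), (Echo, 35, Nova), (Echo, 35, Orion), (Echo, 35, Vega), (Nova, 35, Alpha), (Nova, 35, Echo), (Nova, 35, Orion), (Nova, 35, Vega), (Orion, 35, Alpha), (Orion, 35, Echo), (Orion, 35, Nova), (Orion, 35, Vega), (Vega, 35, Alpha), (Vega, 35, Echo), (Vega, 35, Nova), (Vega, 35, Orion)}.
Projecting to title2, mid (23 duplicate(s) eliminated): {(Alpha, 10), (Alpha, 35), (Argo, 10), (Atlas, 10), (Beta, 10), (Echo, 35), (Nova, 35), (Orion, 35), (Vega, 35)}

{(Alpha, 10), (Alpha, 35), (Argo, 10), (Atlas, 10), (Beta, 10), (Echo, 35), (Nova, 35), (Orion, 35), (Vega, 35)}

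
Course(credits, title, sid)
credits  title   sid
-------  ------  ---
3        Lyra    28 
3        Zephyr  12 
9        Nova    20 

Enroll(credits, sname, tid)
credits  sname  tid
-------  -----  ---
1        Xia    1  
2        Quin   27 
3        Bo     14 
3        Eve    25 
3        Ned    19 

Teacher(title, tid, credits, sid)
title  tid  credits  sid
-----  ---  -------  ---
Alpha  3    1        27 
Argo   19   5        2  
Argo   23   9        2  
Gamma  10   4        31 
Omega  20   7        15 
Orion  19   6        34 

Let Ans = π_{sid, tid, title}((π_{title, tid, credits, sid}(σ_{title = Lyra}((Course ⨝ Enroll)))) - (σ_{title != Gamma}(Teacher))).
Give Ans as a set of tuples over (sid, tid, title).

{(28, 14, Lyra), (28, 19, Lyra), (28, 25, Lyra)}

Joining Course and Enroll on credits yields {(3, Lyra, 28, Bo, 14), (3, Lyra, 28, Eve, 25), (3, Lyra, 28, Ned, 19), (3, Zephyr, 12, Bo, 14), (3, Zephyr, 12, Eve, 25), (3, Zephyr, 12, Ned, 19)}.
σ[title = Lyra]: keep tuples satisfying title = Lyra → {(3, Lyra, 28, Bo, 14), (3, Lyra, 28, Eve, 25), (3, Lyra, 28, Ned, 19)}
π_{title, tid, credits, sid} gives {(Lyra, 14, 3, 28), (Lyra, 19, 3, 28), (Lyra, 25, 3, 28)}.
σ[title != Gamma]: keep tuples satisfying title != Gamma → {(Alpha, 3, 1, 27), (Argo, 19, 5, 2), (Argo, 23, 9, 2), (Omega, 20, 7, 15), (Orion, 19, 6, 34)}
Set difference of the two operands is {(Lyra, 14, 3, 28), (Lyra, 19, 3, 28), (Lyra, 25, 3, 28)}.
π_{sid, tid, title} gives {(28, 14, Lyra), (28, 19, Lyra), (28, 25, Lyra)}.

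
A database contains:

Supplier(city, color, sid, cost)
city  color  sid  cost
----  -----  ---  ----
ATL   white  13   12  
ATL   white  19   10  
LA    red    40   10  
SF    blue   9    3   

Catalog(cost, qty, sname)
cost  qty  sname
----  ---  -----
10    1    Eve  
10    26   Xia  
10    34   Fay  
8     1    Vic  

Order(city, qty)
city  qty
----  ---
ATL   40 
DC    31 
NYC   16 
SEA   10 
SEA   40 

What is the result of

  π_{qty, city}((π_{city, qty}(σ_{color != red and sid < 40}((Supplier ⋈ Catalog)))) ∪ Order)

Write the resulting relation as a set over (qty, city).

Natural join on cost: {(ATL, white, 19, 10, 1, Eve), (ATL, white, 19, 10, 26, Xia), (ATL, white, 19, 10, 34, Fay), (LA, red, 40, 10, 1, Eve), (LA, red, 40, 10, 26, Xia), (LA, red, 40, 10, 34, Fay)}
Filtering on color != red and sid < 40 leaves {(ATL, white, 19, 10, 1, Eve), (ATL, white, 19, 10, 26, Xia), (ATL, white, 19, 10, 34, Fay)}.
Keep only column(s) city, qty: {(ATL, 1), (ATL, 26), (ATL, 34)}
Taking the union: {(ATL, 1), (ATL, 26), (ATL, 34), (ATL, 40), (DC, 31), (NYC, 16), (SEA, 10), (SEA, 40)}
Keep only column(s) qty, city: {(1, ATL), (10, SEA), (16, NYC), (26, ATL), (31, DC), (34, ATL), (40, ATL), (40, SEA)}

{(1, ATL), (10, SEA), (16, NYC), (26, ATL), (31, DC), (34, ATL), (40, ATL), (40, SEA)}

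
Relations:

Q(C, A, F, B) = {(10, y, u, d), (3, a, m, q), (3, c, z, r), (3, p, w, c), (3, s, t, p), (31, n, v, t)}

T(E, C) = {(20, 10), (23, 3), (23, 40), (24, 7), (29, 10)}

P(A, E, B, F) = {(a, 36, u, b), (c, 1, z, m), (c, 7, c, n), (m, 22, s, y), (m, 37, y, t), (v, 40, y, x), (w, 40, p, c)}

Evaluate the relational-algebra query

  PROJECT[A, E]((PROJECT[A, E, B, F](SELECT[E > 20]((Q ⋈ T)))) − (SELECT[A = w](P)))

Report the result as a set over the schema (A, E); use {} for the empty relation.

{(a, 23), (c, 23), (p, 23), (s, 23), (y, 29)}

Q ⋈ T (natural join on C): {(10, y, u, d, 20), (10, y, u, d, 29), (3, a, m, q, 23), (3, c, z, r, 23), (3, p, w, c, 23), (3, s, t, p, 23)}
Apply σ_{E > 20}; surviving tuples: {(10, y, u, d, 29), (3, a, m, q, 23), (3, c, z, r, 23), (3, p, w, c, 23), (3, s, t, p, 23)}
Keep only column(s) A, E, B, F: {(a, 23, q, m), (c, 23, r, z), (p, 23, c, w), (s, 23, p, t), (y, 29, d, u)}
Apply σ_{A = w}; surviving tuples: {(w, 40, p, c)}
Taking the difference: {(a, 23, q, m), (c, 23, r, z), (p, 23, c, w), (s, 23, p, t), (y, 29, d, u)}
Keep only column(s) A, E: {(a, 23), (c, 23), (p, 23), (s, 23), (y, 29)}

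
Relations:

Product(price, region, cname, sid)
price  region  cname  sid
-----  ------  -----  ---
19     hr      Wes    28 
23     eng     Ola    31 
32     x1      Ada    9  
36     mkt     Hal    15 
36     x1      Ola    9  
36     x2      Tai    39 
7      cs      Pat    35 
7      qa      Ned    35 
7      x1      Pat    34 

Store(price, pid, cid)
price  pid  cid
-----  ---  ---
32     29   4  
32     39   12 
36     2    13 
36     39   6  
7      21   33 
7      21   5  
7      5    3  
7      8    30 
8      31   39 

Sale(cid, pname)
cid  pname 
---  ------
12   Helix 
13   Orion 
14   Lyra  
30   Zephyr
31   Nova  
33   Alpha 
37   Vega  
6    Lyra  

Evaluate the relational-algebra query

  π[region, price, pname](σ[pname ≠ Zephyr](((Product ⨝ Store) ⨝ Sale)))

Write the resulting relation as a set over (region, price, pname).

Natural join on price: {(32, x1, Ada, 9, 29, 4), (32, x1, Ada, 9, 39, 12), (36, mkt, Hal, 15, 2, 13), (36, mkt, Hal, 15, 39, 6), (36, x1, Ola, 9, 2, 13), (36, x1, Ola, 9, 39, 6), (36, x2, Tai, 39, 2, 13), (36, x2, Tai, 39, 39, 6), (7, cs, Pat, 35, 21, 33), (7, cs, Pat, 35, 21, 5), (7, cs, Pat, 35, 5, 3), (7, cs, Pat, 35, 8, 30), (7, qa, Ned, 35, 21, 33), (7, qa, Ned, 35, 21, 5), (7, qa, Ned, 35, 5, 3), (7, qa, Ned, 35, 8, 30), (7, x1, Pat, 34, 21, 33), (7, x1, Pat, 34, 21, 5), (7, x1, Pat, 34, 5, 3), (7, x1, Pat, 34, 8, 30)}
Natural join on cid: {(32, x1, Ada, 9, 39, 12, Helix), (36, mkt, Hal, 15, 2, 13, Orion), (36, mkt, Hal, 15, 39, 6, Lyra), (36, x1, Ola, 9, 2, 13, Orion), (36, x1, Ola, 9, 39, 6, Lyra), (36, x2, Tai, 39, 2, 13, Orion), (36, x2, Tai, 39, 39, 6, Lyra), (7, cs, Pat, 35, 21, 33, Alpha), (7, cs, Pat, 35, 8, 30, Zephyr), (7, qa, Ned, 35, 21, 33, Alpha), (7, qa, Ned, 35, 8, 30, Zephyr), (7, x1, Pat, 34, 21, 33, Alpha), (7, x1, Pat, 34, 8, 30, Zephyr)}
Filtering on pname ≠ Zephyr leaves {(32, x1, Ada, 9, 39, 12, Helix), (36, mkt, Hal, 15, 2, 13, Orion), (36, mkt, Hal, 15, 39, 6, Lyra), (36, x1, Ola, 9, 2, 13, Orion), (36, x1, Ola, 9, 39, 6, Lyra), (36, x2, Tai, 39, 2, 13, Orion), (36, x2, Tai, 39, 39, 6, Lyra), (7, cs, Pat, 35, 21, 33, Alpha), (7, qa, Ned, 35, 21, 33, Alpha), (7, x1, Pat, 34, 21, 33, Alpha)}.
Keep only column(s) region, price, pname: {(cs, 7, Alpha), (mkt, 36, Lyra), (mkt, 36, Orion), (qa, 7, Alpha), (x1, 32, Helix), (x1, 36, Lyra), (x1, 36, Orion), (x1, 7, Alpha), (x2, 36, Lyra), (x2, 36, Orion)}

{(cs, 7, Alpha), (mkt, 36, Lyra), (mkt, 36, Orion), (qa, 7, Alpha), (x1, 32, Helix), (x1, 36, Lyra), (x1, 36, Orion), (x1, 7, Alpha), (x2, 36, Lyra), (x2, 36, Orion)}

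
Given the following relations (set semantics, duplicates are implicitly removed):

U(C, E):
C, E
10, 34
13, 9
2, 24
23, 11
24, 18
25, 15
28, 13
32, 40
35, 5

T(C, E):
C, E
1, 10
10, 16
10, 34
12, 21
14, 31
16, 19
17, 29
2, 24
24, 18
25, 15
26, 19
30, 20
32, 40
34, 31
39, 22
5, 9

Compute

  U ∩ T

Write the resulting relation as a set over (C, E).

{(10, 34), (2, 24), (24, 18), (25, 15), (32, 40)}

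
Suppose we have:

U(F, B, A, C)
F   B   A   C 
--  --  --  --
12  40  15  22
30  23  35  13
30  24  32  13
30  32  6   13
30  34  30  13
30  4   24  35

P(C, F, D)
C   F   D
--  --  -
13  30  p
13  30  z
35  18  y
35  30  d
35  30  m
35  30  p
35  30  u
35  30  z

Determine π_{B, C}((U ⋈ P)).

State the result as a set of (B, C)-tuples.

Natural join on F, C: {(30, 23, 35, 13, p), (30, 23, 35, 13, z), (30, 24, 32, 13, p), (30, 24, 32, 13, z), (30, 32, 6, 13, p), (30, 32, 6, 13, z), (30, 34, 30, 13, p), (30, 34, 30, 13, z), (30, 4, 24, 35, d), (30, 4, 24, 35, m), (30, 4, 24, 35, p), (30, 4, 24, 35, u), (30, 4, 24, 35, z)}
π[B, C]: project onto (B, C) (8 duplicate(s) eliminated) → {(23, 13), (24, 13), (32, 13), (34, 13), (4, 35)}

{(23, 13), (24, 13), (32, 13), (34, 13), (4, 35)}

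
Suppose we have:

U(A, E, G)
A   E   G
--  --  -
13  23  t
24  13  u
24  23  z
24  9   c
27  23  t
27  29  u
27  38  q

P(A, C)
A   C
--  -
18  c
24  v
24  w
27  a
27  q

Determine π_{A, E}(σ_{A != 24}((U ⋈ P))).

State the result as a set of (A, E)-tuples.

{(27, 23), (27, 29), (27, 38)}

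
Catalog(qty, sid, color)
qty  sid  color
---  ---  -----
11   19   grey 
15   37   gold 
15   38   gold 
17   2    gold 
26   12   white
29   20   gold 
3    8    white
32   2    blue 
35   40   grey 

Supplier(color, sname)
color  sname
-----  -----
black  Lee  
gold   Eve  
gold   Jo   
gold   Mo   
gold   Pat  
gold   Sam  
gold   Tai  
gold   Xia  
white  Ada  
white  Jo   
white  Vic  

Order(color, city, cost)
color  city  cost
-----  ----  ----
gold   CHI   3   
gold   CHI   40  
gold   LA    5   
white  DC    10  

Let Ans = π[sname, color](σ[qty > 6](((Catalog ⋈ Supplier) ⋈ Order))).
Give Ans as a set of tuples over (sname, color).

{(Ada, white), (Eve, gold), (Jo, gold), (Jo, white), (Mo, gold), (Pat, gold), (Sam, gold), (Tai, gold), (Vic, white), (Xia, gold)}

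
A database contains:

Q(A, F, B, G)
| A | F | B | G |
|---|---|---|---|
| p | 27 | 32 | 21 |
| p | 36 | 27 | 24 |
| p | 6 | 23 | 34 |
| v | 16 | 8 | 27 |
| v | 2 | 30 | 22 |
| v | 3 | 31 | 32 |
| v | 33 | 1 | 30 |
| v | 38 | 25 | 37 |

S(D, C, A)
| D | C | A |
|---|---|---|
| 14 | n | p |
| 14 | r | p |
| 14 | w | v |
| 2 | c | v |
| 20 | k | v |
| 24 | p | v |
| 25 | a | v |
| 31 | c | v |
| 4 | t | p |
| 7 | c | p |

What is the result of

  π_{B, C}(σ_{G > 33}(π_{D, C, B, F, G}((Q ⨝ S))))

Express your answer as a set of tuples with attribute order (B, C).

{(23, c), (23, n), (23, r), (23, t), (25, a), (25, c), (25, k), (25, p), (25, w)}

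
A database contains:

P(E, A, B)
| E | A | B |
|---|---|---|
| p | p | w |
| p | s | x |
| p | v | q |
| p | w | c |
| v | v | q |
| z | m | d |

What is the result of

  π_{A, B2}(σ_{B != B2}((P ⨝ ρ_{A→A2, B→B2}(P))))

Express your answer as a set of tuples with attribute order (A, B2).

{(p, c), (p, q), (p, x), (s, c), (s, q), (s, w), (v, c), (v, w), (v, x), (w, q), (w, w), (w, x)}

ρ[A→A2, B→B2]: schema becomes (E, A2, B2); tuples unchanged.
Natural join on E: {(p, p, w, p, w), (p, p, w, s, x), (p, p, w, v, q), (p, p, w, w, c), (p, s, x, p, w), (p, s, x, s, x), (p, s, x, v, q), (p, s, x, w, c), (p, v, q, p, w), (p, v, q, s, x), (p, v, q, v, q), (p, v, q, w, c), (p, w, c, p, w), (p, w, c, s, x), (p, w, c, v, q), (p, w, c, w, c), (v, v, q, v, q), (z, m, d, m, d)}
Apply σ_{B != B2}; surviving tuples: {(p, p, w, s, x), (p, p, w, v, q), (p, p, w, w, c), (p, s, x, p, w), (p, s, x, v, q), (p, s, x, w, c), (p, v, q, p, w), (p, v, q, s, x), (p, v, q, w, c), (p, w, c, p, w), (p, w, c, s, x), (p, w, c, v, q)}
Keep only column(s) A, B2: {(p, c), (p, q), (p, x), (s, c), (s, q), (s, w), (v, c), (v, w), (v, x), (w, q), (w, w), (w, x)}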